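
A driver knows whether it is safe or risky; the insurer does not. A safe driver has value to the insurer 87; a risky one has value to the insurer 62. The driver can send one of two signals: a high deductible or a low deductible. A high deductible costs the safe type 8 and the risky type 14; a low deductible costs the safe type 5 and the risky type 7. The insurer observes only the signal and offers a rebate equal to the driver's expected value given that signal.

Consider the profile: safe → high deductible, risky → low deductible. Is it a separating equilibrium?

No

Under separation the insurer infers type exactly: high deductible → safe (pays 87), low deductible → risky (pays 62).
Safe: high deductible gives 87 − 8 = 79; low deductible gives 62 − 5 = 57. No deviation. ✓
Risky: low deductible gives 62 − 7 = 55; high deductible gives 87 − 14 = 73. Would deviate. ✗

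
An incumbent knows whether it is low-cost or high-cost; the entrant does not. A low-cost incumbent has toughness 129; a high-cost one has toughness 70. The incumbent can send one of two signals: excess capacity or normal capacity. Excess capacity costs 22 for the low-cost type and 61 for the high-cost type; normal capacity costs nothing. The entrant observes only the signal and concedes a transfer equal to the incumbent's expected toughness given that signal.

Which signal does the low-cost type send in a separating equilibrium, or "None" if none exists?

excess capacity

Try low-cost → excess capacity, high-cost → normal capacity:
  Under separation the entrant infers type exactly: excess capacity → low-cost (pays 129), normal capacity → high-cost (pays 70).
  Low-cost: excess capacity gives 129 − 22 = 107; normal capacity gives 70 − 0 = 70. No deviation. ✓
  High-cost: normal capacity gives 70 − 0 = 70; excess capacity gives 129 − 61 = 68. No deviation. ✓
Both hold — the low-cost type sends excess capacity.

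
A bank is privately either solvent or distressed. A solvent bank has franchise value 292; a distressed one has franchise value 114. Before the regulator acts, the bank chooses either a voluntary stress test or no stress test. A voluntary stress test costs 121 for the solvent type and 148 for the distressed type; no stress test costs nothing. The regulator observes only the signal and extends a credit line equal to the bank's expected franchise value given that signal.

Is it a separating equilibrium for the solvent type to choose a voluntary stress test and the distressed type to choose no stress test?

If types separate, stress test earns payment 292 and no stress test earns 114.
Solvent: stress test gives 292 − 121 = 171; no stress test gives 114 − 0 = 114. No deviation. ✓
Distressed: no stress test gives 114 − 0 = 114; stress test gives 292 − 148 = 144. Would deviate. ✗

No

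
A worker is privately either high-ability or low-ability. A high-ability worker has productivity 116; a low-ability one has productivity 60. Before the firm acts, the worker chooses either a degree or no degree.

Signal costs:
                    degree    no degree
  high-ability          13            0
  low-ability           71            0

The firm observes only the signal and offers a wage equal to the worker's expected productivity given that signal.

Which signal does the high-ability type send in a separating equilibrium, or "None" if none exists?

degree

Try high-ability → degree, low-ability → no degree:
  Under separation the firm infers type exactly: degree → high-ability (pays 116), no degree → low-ability (pays 60).
  High-ability: degree gives 116 − 13 = 103; no degree gives 60 − 0 = 60. No deviation. ✓
  Low-ability: no degree gives 60 − 0 = 60; degree gives 116 − 71 = 45. No deviation. ✓
Both hold — the high-ability type sends degree.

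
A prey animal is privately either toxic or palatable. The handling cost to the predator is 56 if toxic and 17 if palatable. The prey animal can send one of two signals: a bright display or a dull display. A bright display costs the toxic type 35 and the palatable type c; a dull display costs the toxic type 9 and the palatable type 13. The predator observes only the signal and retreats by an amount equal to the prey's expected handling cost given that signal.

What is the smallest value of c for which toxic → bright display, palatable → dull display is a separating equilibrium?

52

Under separation: bright display → toxic (pays 56); dull display → palatable (pays 17).
Toxic: 56 − 35 = 21 ≥ 17 − 9 = 8. Holds regardless of c. ✓
Palatable: 17 − 13 ≥ 56 − c, so c ≥ 56 − 4 = 52.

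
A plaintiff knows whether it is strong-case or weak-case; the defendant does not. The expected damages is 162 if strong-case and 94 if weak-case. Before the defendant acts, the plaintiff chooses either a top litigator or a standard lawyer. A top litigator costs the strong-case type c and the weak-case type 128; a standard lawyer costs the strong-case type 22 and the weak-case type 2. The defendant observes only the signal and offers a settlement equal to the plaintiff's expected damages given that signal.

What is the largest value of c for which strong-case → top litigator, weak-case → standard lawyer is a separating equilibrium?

90

Under separation: top litigator → strong-case (pays 162); standard lawyer → weak-case (pays 94).
Weak-case: 94 − 2 = 92 ≥ 162 − 128 = 34. Holds regardless of c. ✓
Strong-case: 162 − c ≥ 94 − 22, so c ≤ 162 − 72 = 90.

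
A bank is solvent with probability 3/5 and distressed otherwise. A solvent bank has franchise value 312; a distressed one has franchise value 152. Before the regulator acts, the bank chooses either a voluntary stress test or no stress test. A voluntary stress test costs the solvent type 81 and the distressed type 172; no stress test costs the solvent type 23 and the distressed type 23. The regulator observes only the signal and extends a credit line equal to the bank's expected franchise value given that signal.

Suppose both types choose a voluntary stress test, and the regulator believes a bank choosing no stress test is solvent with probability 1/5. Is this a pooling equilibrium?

At the pooled signal (stress test) the regulator holds the prior 3/5 and pays 3/5·312 + 2/5·152 = 248. Off-path (no stress test) belief 1/5 gives 1/5·312 + 4/5·152 = 184.
Solvent: stress test gives 248 − 81 = 167; no stress test gives 184 − 23 = 161. Stays. ✓
Distressed: stress test gives 248 − 172 = 76; no stress test gives 184 − 23 = 161. Deviates. ✗

No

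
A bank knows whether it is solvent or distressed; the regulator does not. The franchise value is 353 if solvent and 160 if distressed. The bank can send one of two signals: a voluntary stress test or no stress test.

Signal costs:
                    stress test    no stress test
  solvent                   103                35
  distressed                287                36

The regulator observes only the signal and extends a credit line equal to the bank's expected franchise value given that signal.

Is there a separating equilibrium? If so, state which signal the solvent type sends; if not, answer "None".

stress test

Try solvent → stress test, distressed → no stress test:
  If types separate, stress test earns payment 353 and no stress test earns 160.
  Solvent: stress test gives 353 − 103 = 250; no stress test gives 160 − 35 = 125. No deviation. ✓
  Distressed: no stress test gives 160 − 36 = 124; stress test gives 353 − 287 = 66. No deviation. ✓
Both hold — the solvent type sends stress test.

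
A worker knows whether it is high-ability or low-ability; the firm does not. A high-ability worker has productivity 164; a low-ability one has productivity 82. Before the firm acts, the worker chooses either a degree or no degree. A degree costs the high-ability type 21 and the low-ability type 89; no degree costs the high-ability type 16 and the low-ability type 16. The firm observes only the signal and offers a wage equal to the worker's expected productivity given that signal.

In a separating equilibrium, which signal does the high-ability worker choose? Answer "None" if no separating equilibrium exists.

Try high-ability → degree, low-ability → no degree:
  If types separate, degree earns payment 164 and no degree earns 82.
  High-ability: degree gives 164 − 21 = 143; no degree gives 82 − 16 = 66. No deviation. ✓
  Low-ability: no degree gives 82 − 16 = 66; degree gives 164 − 89 = 75. Would deviate. ✗
Try high-ability → no degree, low-ability → degree:
  If types separate, no degree earns payment 164 and degree earns 82.
  High-ability: no degree gives 164 − 16 = 148; degree gives 82 − 21 = 61. No deviation. ✓
  Low-ability: degree gives 82 − 89 = -7; no degree gives 164 − 16 = 148. Would deviate. ✗
Neither assignment is incentive-compatible.

None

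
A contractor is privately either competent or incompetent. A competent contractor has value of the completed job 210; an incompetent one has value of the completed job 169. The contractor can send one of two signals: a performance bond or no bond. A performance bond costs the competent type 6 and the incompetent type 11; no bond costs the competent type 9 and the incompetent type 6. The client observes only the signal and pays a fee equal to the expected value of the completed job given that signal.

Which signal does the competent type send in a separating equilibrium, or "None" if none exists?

None

Try competent → bond, incompetent → no bond:
  If types separate, bond earns payment 210 and no bond earns 169.
  Competent: bond gives 210 − 6 = 204; no bond gives 169 − 9 = 160. No deviation. ✓
  Incompetent: no bond gives 169 − 6 = 163; bond gives 210 − 11 = 199. Would deviate. ✗
Try competent → no bond, incompetent → bond:
  If types separate, no bond earns payment 210 and bond earns 169.
  Competent: no bond gives 210 − 9 = 201; bond gives 169 − 6 = 163. No deviation. ✓
  Incompetent: bond gives 169 − 11 = 158; no bond gives 210 − 6 = 204. Would deviate. ✗
Neither assignment is incentive-compatible.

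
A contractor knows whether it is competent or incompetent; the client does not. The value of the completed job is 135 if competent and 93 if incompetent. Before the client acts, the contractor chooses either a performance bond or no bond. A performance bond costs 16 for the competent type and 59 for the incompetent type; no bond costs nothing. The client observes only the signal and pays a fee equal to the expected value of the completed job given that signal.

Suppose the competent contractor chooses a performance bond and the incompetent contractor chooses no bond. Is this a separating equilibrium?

Yes

Under separation the client infers type exactly: bond → competent (pays 135), no bond → incompetent (pays 93).
Competent: bond gives 135 − 16 = 119; no bond gives 93 − 0 = 93. No deviation. ✓
Incompetent: no bond gives 93 − 0 = 93; bond gives 135 − 59 = 76. No deviation. ✓
Neither type gains from mimicking the other.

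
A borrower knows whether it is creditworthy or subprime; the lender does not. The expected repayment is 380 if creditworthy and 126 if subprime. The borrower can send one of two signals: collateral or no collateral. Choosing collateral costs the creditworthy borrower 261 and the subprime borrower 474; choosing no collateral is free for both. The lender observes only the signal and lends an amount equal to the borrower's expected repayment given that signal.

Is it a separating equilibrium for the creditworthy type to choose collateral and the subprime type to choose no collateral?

If types separate, collateral earns payment 380 and no collateral earns 126.
Creditworthy: collateral gives 380 − 261 = 119; no collateral gives 126 − 0 = 126. Would deviate. ✗
Subprime: no collateral gives 126 − 0 = 126; collateral gives 380 − 474 = -94. No deviation. ✓

No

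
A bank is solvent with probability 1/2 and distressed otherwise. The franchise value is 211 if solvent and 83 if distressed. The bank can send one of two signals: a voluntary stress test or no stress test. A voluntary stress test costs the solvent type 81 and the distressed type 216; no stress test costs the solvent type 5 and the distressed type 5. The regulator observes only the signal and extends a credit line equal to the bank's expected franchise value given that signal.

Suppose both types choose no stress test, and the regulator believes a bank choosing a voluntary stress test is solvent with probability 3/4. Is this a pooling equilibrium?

Yes

At the pooled signal (no stress test) the regulator holds the prior 1/2 and pays 1/2·211 + 1/2·83 = 147. Off-path (stress test) belief 3/4 gives 3/4·211 + 1/4·83 = 179.
Solvent: no stress test gives 147 − 5 = 142; stress test gives 179 − 81 = 98. Stays. ✓
Distressed: no stress test gives 147 − 5 = 142; stress test gives 179 − 216 = -37. Stays. ✓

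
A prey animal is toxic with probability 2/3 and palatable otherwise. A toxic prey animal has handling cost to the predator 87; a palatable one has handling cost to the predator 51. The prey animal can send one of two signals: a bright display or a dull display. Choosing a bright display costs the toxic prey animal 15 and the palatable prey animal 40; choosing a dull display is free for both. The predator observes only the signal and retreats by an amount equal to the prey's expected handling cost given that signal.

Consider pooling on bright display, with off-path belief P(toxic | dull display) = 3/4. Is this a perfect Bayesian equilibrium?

No

At the pooled signal (bright display) the predator holds the prior 2/3 and pays 2/3·87 + 1/3·51 = 75. Off-path (dull display) belief 3/4 gives 3/4·87 + 1/4·51 = 78.
Toxic: bright display gives 75 − 15 = 60; dull display gives 78 − 0 = 78. Deviates. ✗
Palatable: bright display gives 75 − 40 = 35; dull display gives 78 − 0 = 78. Deviates. ✗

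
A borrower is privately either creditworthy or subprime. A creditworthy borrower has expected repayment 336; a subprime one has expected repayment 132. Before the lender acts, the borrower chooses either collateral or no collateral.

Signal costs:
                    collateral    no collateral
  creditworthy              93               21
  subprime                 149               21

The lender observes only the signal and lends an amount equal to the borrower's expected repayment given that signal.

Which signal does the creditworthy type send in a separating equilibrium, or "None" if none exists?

Try creditworthy → collateral, subprime → no collateral:
  Under separation the lender infers type exactly: collateral → creditworthy (pays 336), no collateral → subprime (pays 132).
  Creditworthy: collateral gives 336 − 93 = 243; no collateral gives 132 − 21 = 111. No deviation. ✓
  Subprime: no collateral gives 132 − 21 = 111; collateral gives 336 − 149 = 187. Would deviate. ✗
Try creditworthy → no collateral, subprime → collateral:
  Under separation the lender infers type exactly: no collateral → creditworthy (pays 336), collateral → subprime (pays 132).
  Creditworthy: no collateral gives 336 − 21 = 315; collateral gives 132 − 93 = 39. No deviation. ✓
  Subprime: collateral gives 132 − 149 = -17; no collateral gives 336 − 21 = 315. Would deviate. ✗
Neither assignment is incentive-compatible.

None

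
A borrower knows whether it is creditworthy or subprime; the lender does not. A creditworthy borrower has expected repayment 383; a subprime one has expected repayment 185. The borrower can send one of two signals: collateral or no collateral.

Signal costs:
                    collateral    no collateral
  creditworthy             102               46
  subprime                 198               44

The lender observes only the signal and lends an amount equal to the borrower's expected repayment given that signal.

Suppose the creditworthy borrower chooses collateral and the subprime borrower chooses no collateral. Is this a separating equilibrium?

No

If types separate, collateral earns payment 383 and no collateral earns 185.
Creditworthy: collateral gives 383 − 102 = 281; no collateral gives 185 − 46 = 139. No deviation. ✓
Subprime: no collateral gives 185 − 44 = 141; collateral gives 383 − 198 = 185. Would deviate. ✗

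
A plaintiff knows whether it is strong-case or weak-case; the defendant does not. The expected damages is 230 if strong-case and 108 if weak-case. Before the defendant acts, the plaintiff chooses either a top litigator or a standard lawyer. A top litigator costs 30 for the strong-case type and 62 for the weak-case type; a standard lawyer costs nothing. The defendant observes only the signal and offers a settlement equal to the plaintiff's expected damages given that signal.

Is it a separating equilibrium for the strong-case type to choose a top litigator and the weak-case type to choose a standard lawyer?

If types separate, top litigator earns payment 230 and standard lawyer earns 108.
Strong-case: top litigator gives 230 − 30 = 200; standard lawyer gives 108 − 0 = 108. No deviation. ✓
Weak-case: standard lawyer gives 108 − 0 = 108; top litigator gives 230 − 62 = 168. Would deviate. ✗

No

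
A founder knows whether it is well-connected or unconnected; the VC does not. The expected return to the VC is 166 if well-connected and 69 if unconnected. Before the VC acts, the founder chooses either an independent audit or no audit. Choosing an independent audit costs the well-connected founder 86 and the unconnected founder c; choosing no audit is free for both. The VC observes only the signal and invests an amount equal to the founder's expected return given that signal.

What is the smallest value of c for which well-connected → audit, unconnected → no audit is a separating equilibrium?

Under separation: audit → well-connected (pays 166); no audit → unconnected (pays 69).
Well-connected: 166 − 86 = 80 ≥ 69 − 0 = 69. Holds regardless of c. ✓
Unconnected: 69 − 0 ≥ 166 − c, so c ≥ 166 − 69 = 97.

97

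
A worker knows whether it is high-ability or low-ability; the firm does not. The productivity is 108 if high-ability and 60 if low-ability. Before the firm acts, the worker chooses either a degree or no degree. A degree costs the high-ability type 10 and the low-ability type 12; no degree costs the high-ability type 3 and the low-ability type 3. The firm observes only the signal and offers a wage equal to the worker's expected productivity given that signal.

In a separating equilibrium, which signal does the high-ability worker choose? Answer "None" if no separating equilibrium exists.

None

Try high-ability → degree, low-ability → no degree:
  Under separation the firm infers type exactly: degree → high-ability (pays 108), no degree → low-ability (pays 60).
  High-ability: degree gives 108 − 10 = 98; no degree gives 60 − 3 = 57. No deviation. ✓
  Low-ability: no degree gives 60 − 3 = 57; degree gives 108 − 12 = 96. Would deviate. ✗
Try high-ability → no degree, low-ability → degree:
  Under separation the firm infers type exactly: no degree → high-ability (pays 108), degree → low-ability (pays 60).
  High-ability: no degree gives 108 − 3 = 105; degree gives 60 − 10 = 50. No deviation. ✓
  Low-ability: degree gives 60 − 12 = 48; no degree gives 108 − 3 = 105. Would deviate. ✗
Neither assignment is incentive-compatible.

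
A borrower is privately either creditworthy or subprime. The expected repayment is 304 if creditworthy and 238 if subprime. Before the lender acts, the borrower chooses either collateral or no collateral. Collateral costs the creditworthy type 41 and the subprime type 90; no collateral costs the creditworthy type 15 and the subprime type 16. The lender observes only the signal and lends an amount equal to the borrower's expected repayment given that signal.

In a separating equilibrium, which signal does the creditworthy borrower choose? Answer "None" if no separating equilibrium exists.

Try creditworthy → collateral, subprime → no collateral:
  Under separation the lender infers type exactly: collateral → creditworthy (pays 304), no collateral → subprime (pays 238).
  Creditworthy: collateral gives 304 − 41 = 263; no collateral gives 238 − 15 = 223. No deviation. ✓
  Subprime: no collateral gives 238 − 16 = 222; collateral gives 304 − 90 = 214. No deviation. ✓
Both hold — the creditworthy type sends collateral.

collateral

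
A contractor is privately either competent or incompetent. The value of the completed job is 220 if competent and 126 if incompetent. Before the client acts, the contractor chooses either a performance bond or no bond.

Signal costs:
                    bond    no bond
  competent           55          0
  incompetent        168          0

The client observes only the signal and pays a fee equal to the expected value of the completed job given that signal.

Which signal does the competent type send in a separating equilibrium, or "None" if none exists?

bond

Try competent → bond, incompetent → no bond:
  If types separate, bond earns payment 220 and no bond earns 126.
  Competent: bond gives 220 − 55 = 165; no bond gives 126 − 0 = 126. No deviation. ✓
  Incompetent: no bond gives 126 − 0 = 126; bond gives 220 − 168 = 52. No deviation. ✓
Both hold — the competent type sends bond.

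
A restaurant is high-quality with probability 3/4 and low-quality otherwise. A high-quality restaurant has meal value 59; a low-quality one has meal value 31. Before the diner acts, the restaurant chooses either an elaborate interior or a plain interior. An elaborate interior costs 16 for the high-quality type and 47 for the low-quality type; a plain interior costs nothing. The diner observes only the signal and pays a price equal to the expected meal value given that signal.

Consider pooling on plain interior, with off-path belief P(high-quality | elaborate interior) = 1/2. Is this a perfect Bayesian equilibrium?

At the pooled signal (plain interior) the diner holds the prior 3/4 and pays 3/4·59 + 1/4·31 = 52. Off-path (elaborate interior) belief 1/2 gives 1/2·59 + 1/2·31 = 45.
High-quality: plain interior gives 52 − 0 = 52; elaborate interior gives 45 − 16 = 29. Stays. ✓
Low-quality: plain interior gives 52 − 0 = 52; elaborate interior gives 45 − 47 = -2. Stays. ✓

Yes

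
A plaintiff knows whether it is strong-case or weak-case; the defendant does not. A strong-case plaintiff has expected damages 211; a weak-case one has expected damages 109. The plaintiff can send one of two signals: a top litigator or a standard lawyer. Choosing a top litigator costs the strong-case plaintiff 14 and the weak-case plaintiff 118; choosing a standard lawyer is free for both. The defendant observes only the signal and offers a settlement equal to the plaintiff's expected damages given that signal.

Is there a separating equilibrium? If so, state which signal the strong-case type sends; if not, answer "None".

top litigator

Try strong-case → top litigator, weak-case → standard lawyer:
  If types separate, top litigator earns payment 211 and standard lawyer earns 109.
  Strong-case: top litigator gives 211 − 14 = 197; standard lawyer gives 109 − 0 = 109. No deviation. ✓
  Weak-case: standard lawyer gives 109 − 0 = 109; top litigator gives 211 − 118 = 93. No deviation. ✓
Both hold — the strong-case type sends top litigator.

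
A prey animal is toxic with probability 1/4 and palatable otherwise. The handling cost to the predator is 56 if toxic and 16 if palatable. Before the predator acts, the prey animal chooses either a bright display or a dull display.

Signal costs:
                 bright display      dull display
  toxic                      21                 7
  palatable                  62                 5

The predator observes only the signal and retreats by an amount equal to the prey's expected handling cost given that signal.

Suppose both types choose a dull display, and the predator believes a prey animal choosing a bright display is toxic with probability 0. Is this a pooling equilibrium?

At the pooled signal (dull display) the predator holds the prior 1/4 and pays 1/4·56 + 3/4·16 = 26. Off-path (bright display) belief 0 gives 0·56 + 1·16 = 16.
Toxic: dull display gives 26 − 7 = 19; bright display gives 16 − 21 = -5. Stays. ✓
Palatable: dull display gives 26 − 5 = 21; bright display gives 16 − 62 = -46. Stays. ✓

Yes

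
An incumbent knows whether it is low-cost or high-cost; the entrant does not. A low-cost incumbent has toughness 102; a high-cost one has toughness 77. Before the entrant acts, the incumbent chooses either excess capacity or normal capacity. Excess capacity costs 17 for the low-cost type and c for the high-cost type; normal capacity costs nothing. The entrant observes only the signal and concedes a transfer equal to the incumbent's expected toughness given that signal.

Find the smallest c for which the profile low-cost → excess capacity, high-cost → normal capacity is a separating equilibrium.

25

Under separation: excess capacity → low-cost (pays 102); normal capacity → high-cost (pays 77).
Low-cost: 102 − 17 = 85 ≥ 77 − 0 = 77. Holds regardless of c. ✓
High-cost: 77 − 0 ≥ 102 − c, so c ≥ 102 − 77 = 25.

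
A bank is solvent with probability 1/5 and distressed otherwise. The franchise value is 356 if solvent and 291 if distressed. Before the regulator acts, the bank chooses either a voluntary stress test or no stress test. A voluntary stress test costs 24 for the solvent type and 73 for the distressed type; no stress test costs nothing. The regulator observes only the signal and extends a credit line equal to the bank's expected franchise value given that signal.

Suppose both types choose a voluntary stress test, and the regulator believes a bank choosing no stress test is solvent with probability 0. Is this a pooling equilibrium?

No

On the equilibrium path (stress test) the regulator holds the prior 1/5 and pays 1/5·356 + 4/5·291 = 304. Off-path (no stress test) belief 0 gives 0·356 + 1·291 = 291.
Solvent: stress test gives 304 − 24 = 280; no stress test gives 291 − 0 = 291. Deviates. ✗
Distressed: stress test gives 304 − 73 = 231; no stress test gives 291 − 0 = 291. Deviates. ✗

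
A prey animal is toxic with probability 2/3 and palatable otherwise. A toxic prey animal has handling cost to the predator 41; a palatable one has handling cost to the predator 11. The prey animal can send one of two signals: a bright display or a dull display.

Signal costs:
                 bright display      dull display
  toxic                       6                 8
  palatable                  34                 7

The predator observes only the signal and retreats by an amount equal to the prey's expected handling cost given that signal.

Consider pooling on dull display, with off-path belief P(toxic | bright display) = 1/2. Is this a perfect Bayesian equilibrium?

Yes

On the equilibrium path (dull display) the predator holds the prior 2/3 and pays 2/3·41 + 1/3·11 = 31. Off-path (bright display) belief 1/2 gives 1/2·41 + 1/2·11 = 26.
Toxic: dull display gives 31 − 8 = 23; bright display gives 26 − 6 = 20. Stays. ✓
Palatable: dull display gives 31 − 7 = 24; bright display gives 26 − 34 = -8. Stays. ✓
Beliefs are Bayes-consistent on-path and both types best-respond.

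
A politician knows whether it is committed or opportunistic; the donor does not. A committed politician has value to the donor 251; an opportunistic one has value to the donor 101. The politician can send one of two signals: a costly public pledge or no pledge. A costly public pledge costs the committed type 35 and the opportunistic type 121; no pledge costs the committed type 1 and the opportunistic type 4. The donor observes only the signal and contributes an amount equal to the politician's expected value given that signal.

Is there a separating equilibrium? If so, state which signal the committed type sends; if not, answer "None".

Try committed → pledge, opportunistic → no pledge:
  If types separate, pledge earns payment 251 and no pledge earns 101.
  Committed: pledge gives 251 − 35 = 216; no pledge gives 101 − 1 = 100. No deviation. ✓
  Opportunistic: no pledge gives 101 − 4 = 97; pledge gives 251 − 121 = 130. Would deviate. ✗
Try committed → no pledge, opportunistic → pledge:
  If types separate, no pledge earns payment 251 and pledge earns 101.
  Committed: no pledge gives 251 − 1 = 250; pledge gives 101 − 35 = 66. No deviation. ✓
  Opportunistic: pledge gives 101 − 121 = -20; no pledge gives 251 − 4 = 247. Would deviate. ✗
Neither assignment is incentive-compatible.

None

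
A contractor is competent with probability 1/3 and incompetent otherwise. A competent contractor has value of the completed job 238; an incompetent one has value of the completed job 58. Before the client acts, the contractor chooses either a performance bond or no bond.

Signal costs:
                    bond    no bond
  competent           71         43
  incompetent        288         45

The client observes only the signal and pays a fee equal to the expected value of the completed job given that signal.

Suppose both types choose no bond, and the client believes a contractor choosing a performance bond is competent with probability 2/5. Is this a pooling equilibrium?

Yes

At the pooled signal (no bond) the client holds the prior 1/3 and pays 1/3·238 + 2/3·58 = 118. Off-path (bond) belief 2/5 gives 2/5·238 + 3/5·58 = 130.
Competent: no bond gives 118 − 43 = 75; bond gives 130 − 71 = 59. Stays. ✓
Incompetent: no bond gives 118 − 45 = 73; bond gives 130 − 288 = -158. Stays. ✓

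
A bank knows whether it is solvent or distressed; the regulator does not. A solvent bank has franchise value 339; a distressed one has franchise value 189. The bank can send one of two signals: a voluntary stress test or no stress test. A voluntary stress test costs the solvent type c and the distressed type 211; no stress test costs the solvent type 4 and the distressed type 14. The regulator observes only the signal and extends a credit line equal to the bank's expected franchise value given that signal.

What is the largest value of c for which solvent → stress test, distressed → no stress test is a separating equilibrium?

Under separation: stress test → solvent (pays 339); no stress test → distressed (pays 189).
Distressed: 189 − 14 = 175 ≥ 339 − 211 = 128. Holds regardless of c. ✓
Solvent: 339 − c ≥ 189 − 4, so c ≤ 339 − 185 = 154.

154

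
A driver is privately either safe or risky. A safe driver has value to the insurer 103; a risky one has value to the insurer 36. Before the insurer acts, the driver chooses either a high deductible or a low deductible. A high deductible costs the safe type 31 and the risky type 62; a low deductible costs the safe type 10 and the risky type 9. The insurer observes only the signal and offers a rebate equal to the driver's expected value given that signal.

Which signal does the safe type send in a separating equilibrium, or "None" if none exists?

None

Try safe → high deductible, risky → low deductible:
  Under separation the insurer infers type exactly: high deductible → safe (pays 103), low deductible → risky (pays 36).
  Safe: high deductible gives 103 − 31 = 72; low deductible gives 36 − 10 = 26. No deviation. ✓
  Risky: low deductible gives 36 − 9 = 27; high deductible gives 103 − 62 = 41. Would deviate. ✗
Try safe → low deductible, risky → high deductible:
  Under separation the insurer infers type exactly: low deductible → safe (pays 103), high deductible → risky (pays 36).
  Safe: low deductible gives 103 − 10 = 93; high deductible gives 36 − 31 = 5. No deviation. ✓
  Risky: high deductible gives 36 − 62 = -26; low deductible gives 103 − 9 = 94. Would deviate. ✗
Neither assignment is incentive-compatible.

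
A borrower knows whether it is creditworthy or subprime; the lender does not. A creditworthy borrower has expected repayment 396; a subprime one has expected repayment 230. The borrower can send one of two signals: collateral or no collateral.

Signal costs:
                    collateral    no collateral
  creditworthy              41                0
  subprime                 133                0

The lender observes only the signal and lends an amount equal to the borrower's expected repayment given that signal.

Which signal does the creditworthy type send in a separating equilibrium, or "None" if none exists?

None

Try creditworthy → collateral, subprime → no collateral:
  If types separate, collateral earns payment 396 and no collateral earns 230.
  Creditworthy: collateral gives 396 − 41 = 355; no collateral gives 230 − 0 = 230. No deviation. ✓
  Subprime: no collateral gives 230 − 0 = 230; collateral gives 396 − 133 = 263. Would deviate. ✗
Try creditworthy → no collateral, subprime → collateral:
  If types separate, no collateral earns payment 396 and collateral earns 230.
  Creditworthy: no collateral gives 396 − 0 = 396; collateral gives 230 − 41 = 189. No deviation. ✓
  Subprime: collateral gives 230 − 133 = 97; no collateral gives 396 − 0 = 396. Would deviate. ✗
Neither assignment is incentive-compatible.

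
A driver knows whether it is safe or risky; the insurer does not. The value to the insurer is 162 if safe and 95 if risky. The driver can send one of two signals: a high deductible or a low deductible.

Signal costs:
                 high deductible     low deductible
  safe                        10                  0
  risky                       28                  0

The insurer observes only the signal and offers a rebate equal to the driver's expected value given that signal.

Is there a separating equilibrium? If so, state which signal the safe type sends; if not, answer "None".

Try safe → high deductible, risky → low deductible:
  If types separate, high deductible earns payment 162 and low deductible earns 95.
  Safe: high deductible gives 162 − 10 = 152; low deductible gives 95 − 0 = 95. No deviation. ✓
  Risky: low deductible gives 95 − 0 = 95; high deductible gives 162 − 28 = 134. Would deviate. ✗
Try safe → low deductible, risky → high deductible:
  If types separate, low deductible earns payment 162 and high deductible earns 95.
  Safe: low deductible gives 162 − 0 = 162; high deductible gives 95 − 10 = 85. No deviation. ✓
  Risky: high deductible gives 95 − 28 = 67; low deductible gives 162 − 0 = 162. Would deviate. ✗
Neither assignment is incentive-compatible.

None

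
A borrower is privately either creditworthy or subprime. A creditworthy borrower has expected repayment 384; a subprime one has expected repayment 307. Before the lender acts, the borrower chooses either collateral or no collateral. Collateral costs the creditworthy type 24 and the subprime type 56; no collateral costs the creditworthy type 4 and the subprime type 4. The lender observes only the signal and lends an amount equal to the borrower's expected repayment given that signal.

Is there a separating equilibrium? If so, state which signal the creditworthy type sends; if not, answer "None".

None

Try creditworthy → collateral, subprime → no collateral:
  Under separation the lender infers type exactly: collateral → creditworthy (pays 384), no collateral → subprime (pays 307).
  Creditworthy: collateral gives 384 − 24 = 360; no collateral gives 307 − 4 = 303. No deviation. ✓
  Subprime: no collateral gives 307 − 4 = 303; collateral gives 384 − 56 = 328. Would deviate. ✗
Try creditworthy → no collateral, subprime → collateral:
  Under separation the lender infers type exactly: no collateral → creditworthy (pays 384), collateral → subprime (pays 307).
  Creditworthy: no collateral gives 384 − 4 = 380; collateral gives 307 − 24 = 283. No deviation. ✓
  Subprime: collateral gives 307 − 56 = 251; no collateral gives 384 − 4 = 380. Would deviate. ✗
Neither assignment is incentive-compatible.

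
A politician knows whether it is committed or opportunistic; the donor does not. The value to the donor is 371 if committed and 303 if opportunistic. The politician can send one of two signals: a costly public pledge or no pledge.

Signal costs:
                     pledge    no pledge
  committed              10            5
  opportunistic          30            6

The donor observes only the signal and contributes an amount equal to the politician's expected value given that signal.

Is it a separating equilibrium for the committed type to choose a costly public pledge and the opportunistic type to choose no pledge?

Under separation the donor infers type exactly: pledge → committed (pays 371), no pledge → opportunistic (pays 303).
Committed: pledge gives 371 − 10 = 361; no pledge gives 303 − 5 = 298. No deviation. ✓
Opportunistic: no pledge gives 303 − 6 = 297; pledge gives 371 − 30 = 341. Would deviate. ✗

No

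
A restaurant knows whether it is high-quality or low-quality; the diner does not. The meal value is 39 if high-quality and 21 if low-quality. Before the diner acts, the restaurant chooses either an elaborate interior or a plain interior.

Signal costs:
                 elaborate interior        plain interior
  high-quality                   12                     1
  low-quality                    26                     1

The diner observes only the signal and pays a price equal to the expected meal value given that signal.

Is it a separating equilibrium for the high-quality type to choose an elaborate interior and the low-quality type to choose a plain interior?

If types separate, elaborate interior earns payment 39 and plain interior earns 21.
High-quality: elaborate interior gives 39 − 12 = 27; plain interior gives 21 − 1 = 20. No deviation. ✓
Low-quality: plain interior gives 21 − 1 = 20; elaborate interior gives 39 − 26 = 13. No deviation. ✓
Both incentive constraints hold.

Yes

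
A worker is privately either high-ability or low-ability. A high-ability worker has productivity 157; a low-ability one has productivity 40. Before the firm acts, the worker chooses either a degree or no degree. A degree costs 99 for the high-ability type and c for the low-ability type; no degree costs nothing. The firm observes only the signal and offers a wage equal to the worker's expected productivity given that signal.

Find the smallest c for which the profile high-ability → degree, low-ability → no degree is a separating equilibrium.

Under separation: degree → high-ability (pays 157); no degree → low-ability (pays 40).
High-ability: 157 − 99 = 58 ≥ 40 − 0 = 40. Holds regardless of c. ✓
Low-ability: 40 − 0 ≥ 157 − c, so c ≥ 157 − 40 = 117.

117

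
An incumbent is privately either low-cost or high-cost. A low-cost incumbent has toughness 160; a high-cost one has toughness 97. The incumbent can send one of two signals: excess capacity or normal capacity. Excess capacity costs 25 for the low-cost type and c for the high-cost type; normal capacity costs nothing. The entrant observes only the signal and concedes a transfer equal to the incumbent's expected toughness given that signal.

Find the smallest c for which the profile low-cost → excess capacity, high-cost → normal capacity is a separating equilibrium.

Under separation: excess capacity → low-cost (pays 160); normal capacity → high-cost (pays 97).
Low-cost: 160 − 25 = 135 ≥ 97 − 0 = 97. Holds regardless of c. ✓
High-cost: 97 − 0 ≥ 160 − c, so c ≥ 160 − 97 = 63.

63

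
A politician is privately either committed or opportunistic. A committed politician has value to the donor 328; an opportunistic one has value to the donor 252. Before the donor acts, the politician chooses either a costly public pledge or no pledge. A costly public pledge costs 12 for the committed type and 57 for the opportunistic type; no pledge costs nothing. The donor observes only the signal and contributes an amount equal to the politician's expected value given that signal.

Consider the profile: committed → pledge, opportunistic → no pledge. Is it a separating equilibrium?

Under separation the donor infers type exactly: pledge → committed (pays 328), no pledge → opportunistic (pays 252).
Committed: pledge gives 328 − 12 = 316; no pledge gives 252 − 0 = 252. No deviation. ✓
Opportunistic: no pledge gives 252 − 0 = 252; pledge gives 328 − 57 = 271. Would deviate. ✗

No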